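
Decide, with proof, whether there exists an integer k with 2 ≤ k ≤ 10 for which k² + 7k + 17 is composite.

k = 5

At k = 5: 5² + 7·5 + 17 = 77 = 7·11, which is composite.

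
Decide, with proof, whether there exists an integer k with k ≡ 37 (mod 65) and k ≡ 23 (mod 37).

The moduli 65 and 37 are coprime, so by the Chinese Remainder Theorem a unique solution modulo 2405 exists.
Any solution of the first congruence is k = 37 + 65t; substituting into the second, 65t ≡ 23 − 37 ≡ 23 (mod 37).
65 ≡ 28 (mod 37), so this reads 28t ≡ 23 (mod 37). Invert 28 mod 37 by the Euclidean algorithm: 37 = 1·28 + 9, 28 = 3·9 + 1, 9 = 9·1 + 0; back-substituting, 1 = 28 − 3·9 = 28 − 3·(37 − 1·28) = −3·37 + 4·28. Hence 28·4 ≡ 1, so 28⁻¹ ≡ 4 (mod 37).
Therefore t ≡ 4·23 = 92 ≡ 18 (mod 37).
With t = 18: k = 37 + 65·18 = 1207.
Indeed 1207 ≡ 37 (mod 65) and 1207 ≡ 23 (mod 37).

k = 1207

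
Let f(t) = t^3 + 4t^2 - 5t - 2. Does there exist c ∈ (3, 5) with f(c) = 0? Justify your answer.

The endpoint values f(3) = 46 and f(5) = 198 are both positive. Claim: f(t) > 0 for every t in (3, 5).
Shift to the endpoint 3: with t = 3 + u (0 < u < 2), one computes f(3 + u) = u^3 + 13u^2 + 46u + 46.
All 4 nonzero coefficients of this polynomial in u are positive; hence for u > 0 the value is a sum of positive terms (the constant 46 among them).
Therefore f(t) > 0 throughout (3, 5), and f has no zero there.

f has no root in that interval.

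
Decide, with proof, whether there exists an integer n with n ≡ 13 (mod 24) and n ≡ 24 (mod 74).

No, no such integer exists.

Both moduli are multiples of 2 = gcd(24, 74), so any solution would satisfy n ≡ 13 and n ≡ 24 modulo 2 simultaneously.
But 13 mod 2 = 1 while 24 mod 2 = 0, a contradiction.
Therefore no such n exists.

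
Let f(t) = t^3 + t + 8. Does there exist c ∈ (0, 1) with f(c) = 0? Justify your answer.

No such root exists.

Evaluate at the endpoints: f(0) = 8, f(1) = 10 — same sign (positive).
The derivative f'(t) = 3t^2 + 1 is a quadratic with discriminant 0² − 4·3·1 = -12 < 0; it never vanishes, so it is always positive (sign of the leading coefficient).
Hence f is strictly increasing on ℝ, and in particular on [0, 1]. A strictly monotone function with same-sign endpoint values stays positive on the whole interval, so f has no zero in (0, 1).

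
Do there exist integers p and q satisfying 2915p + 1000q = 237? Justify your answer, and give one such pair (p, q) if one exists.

No such integers exist.

Any value of 2915p + 1000q is a multiple of gcd(2915, 1000) = 5.
But 237 = 5·47 + 2, so 5 ∤ 237.
So the equation is unsolvable over ℤ.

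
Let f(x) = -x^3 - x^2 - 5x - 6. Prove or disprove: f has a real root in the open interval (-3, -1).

Yes, f has a root in the interval.

f(-3) = 27 and f(-1) = -1, which have opposite signs.
As a polynomial, f is continuous on every closed interval.
By the Intermediate Value Theorem, f takes the value 0 somewhere in the open interval.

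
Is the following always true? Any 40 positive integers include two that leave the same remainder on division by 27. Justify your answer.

Yes.

Partition the integers by their residue mod 27; there are 27 classes.
With 40 integers and only 27 classes, the pigeonhole principle forces two of them, say a and b, into the same class.
That is, a and b leave the same remainder on division by 27, as claimed.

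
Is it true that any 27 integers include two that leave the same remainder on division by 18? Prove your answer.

True.

Partition the integers by their residue mod 18; there are 18 classes.
With 27 integers and only 18 classes, the pigeonhole principle forces two of them, say a and b, into the same class.
So a and b have equal remainders mod 18, which is exactly what was to be shown.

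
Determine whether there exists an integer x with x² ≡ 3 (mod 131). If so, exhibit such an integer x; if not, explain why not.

x = 93

Take x = 93. Then 93² = 8649 = 66·131 + 3, so 93² ≡ 3 (mod 131).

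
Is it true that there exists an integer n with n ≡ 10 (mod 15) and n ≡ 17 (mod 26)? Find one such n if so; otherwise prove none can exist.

n = 355

gcd(15, 26) = 1, so the Chinese Remainder Theorem guarantees exactly one residue class mod 390 satisfying both.
Any solution of the first congruence is n = 10 + 15t; substituting into the second, 15t ≡ 17 − 10 ≡ 7 (mod 26).
Note 15·7 = 105 ≡ 1 (mod 26) (as 105 − 1 = 4·26), so 15⁻¹ ≡ 7.
Therefore t ≡ 7·7 = 49 ≡ 23 (mod 26).
Taking t = 23 gives n = 10 + 15·23 = 355.
Verify: 355 = 23·15 + 10 and 355 = 13·26 + 17. ✓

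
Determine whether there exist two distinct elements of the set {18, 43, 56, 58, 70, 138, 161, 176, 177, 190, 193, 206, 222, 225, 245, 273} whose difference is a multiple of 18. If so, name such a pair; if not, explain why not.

Reduce each element modulo 18: 18↦0, 43↦7, 56↦2, 58↦4, 70↦16, 138↦12, 161↦17, 176↦14, 177↦15, 190↦10, 193↦13, 206↦8, 222↦6, 225↦9, 245↦11, 273↦3.
All 16 residues are distinct, so no two elements differ by a multiple of 18.

No, no such pair exists.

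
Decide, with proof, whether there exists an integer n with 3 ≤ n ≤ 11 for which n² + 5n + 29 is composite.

At n = 8: 8² + 5·8 + 29 = 133 = 7·19, which is composite.

n = 8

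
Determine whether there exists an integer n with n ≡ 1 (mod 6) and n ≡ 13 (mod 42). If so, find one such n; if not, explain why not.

The moduli are not coprime: gcd(6, 42) = 6. Compatibility requires 6 ∣ (13 − 1) = 12, which holds, so solutions exist.
List candidates n ≡ 1 (mod 6): 1, 7, 13. Modulo 42 these are 1, 7, 13; 13 gives 13 as required.
Check: 13 mod 6 = 1, 13 mod 42 = 13. ✓

n = 13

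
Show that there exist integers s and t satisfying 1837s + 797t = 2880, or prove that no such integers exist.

s = 248, t = -568

Since gcd(1837, 797) = 1, every integer is an integer combination of 1837 and 797.
Run the Euclidean algorithm on 1837 and 797: 1837 = 2·797 + 243, 797 = 3·243 + 68, 243 = 3·68 + 39, 68 = 1·39 + 29, 39 = 1·29 + 10, 29 = 2·10 + 9, 10 = 1·9 + 1, 9 = 9·1 + 0.
Working back up the chain: 1 = 10 − 1·9 = 10 − (29 − 2·10) = −29 + 3·10 = −29 + 3·(39 − 1·29) = 3·39 − 4·29 = 3·39 − 4·(68 − 1·39) = −4·68 + 7·39 = −4·68 + 7·(243 − 3·68) = 7·243 − 25·68 = 7·243 − 25·(797 − 3·243) = −25·797 + 82·243 = −25·797 + 82·(1837 − 2·797) = 82·1837 − 189·797. So 1837·82 + 797·(-189) = 1.
Times 2880: 1837·236160 + 797·(-544320) = 2880, so (236160, -544320) solves it.
Shifting by a multiple of (797, −1837) keeps it a solution: s = 236160 − 296·797 = 248, t = -544320 + 296·1837 = -568.
Indeed 1837·248 + 797·(-568) = 455576 − 452696 = 2880.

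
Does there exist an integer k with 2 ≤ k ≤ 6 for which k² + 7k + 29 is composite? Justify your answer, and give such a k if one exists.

The values for k = 2, 3, …, 6 are 47, 59, 73, 89, 107, and each of these is prime.
So no value in the range makes the expression composite.

There is no such integer k in that range.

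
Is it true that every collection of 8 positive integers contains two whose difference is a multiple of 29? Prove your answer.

Try 8 consecutive integers, 64, 65, …, 71. Their remainders mod 29 are 6, 7, 8, 9, 10, 11, 12, 13 — pairwise different, as any 8 ≤ 29 consecutive integers have distinct residues.
Any two of them differ by at most 7 < 29 and by at least 1, so no difference is a multiple of 29.

No, the set {64, 65, 66, 67, 68, 69, 70, 71} is a counterexample.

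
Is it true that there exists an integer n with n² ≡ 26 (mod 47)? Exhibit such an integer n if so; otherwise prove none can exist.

47 is prime, so by Euler's criterion 26 is a square mod 47 iff 26^((47−1)/2) = 26^23 ≡ 1 (mod 47).
Repeated squaring mod 47: 26^2 = 676 ≡ 18; 26^4 ≡ 18² = 324 ≡ 42; 26^8 ≡ 42² = 1764 ≡ 25; 26^16 ≡ 25² = 625 ≡ 14.
Since 23 = 16 + 4 + 2 + 1, 26^23 ≡ 14 · 42 · 18 · 26; multiplying out mod 47: 14·42 = 588 ≡ 24, then 24·18 = 432 ≡ 9, then 9·26 = 234 ≡ 46. Thus 26^23 ≡ 46 ≡ −1 (mod 47).
By Euler's criterion 26 is a quadratic non-residue mod 47: no n satisfies n² ≡ 26 (mod 47).

No such integer exists.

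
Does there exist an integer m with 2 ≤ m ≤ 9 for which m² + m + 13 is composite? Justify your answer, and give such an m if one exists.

m = 8

At m = 8: 8² + 8 + 13 = 85 = 5·17, which is composite.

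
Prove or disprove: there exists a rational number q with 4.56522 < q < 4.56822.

q = 137/30

Scale by 30: the interval becomes (136.95660, 137.04660), which contains the integer 137.
Hence 137/30 is a rational number with 4.56522 < 137/30 < 4.56822.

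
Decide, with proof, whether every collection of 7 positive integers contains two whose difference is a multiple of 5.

Yes, this is always true.

There are exactly 5 possible remainders on division by 5.
Placing 7 integers into 5 classes, some class receives at least two — say a and b.
Their difference a − b is then a multiple of 5.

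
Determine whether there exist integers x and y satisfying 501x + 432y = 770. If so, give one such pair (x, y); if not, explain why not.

gcd(501, 432) = 3, so every integer of the form 501x + 432y is a multiple of 3.
But 770 is not a multiple of 3 (it leaves remainder 2).
So the equation is unsolvable over ℤ.

There are no such integers.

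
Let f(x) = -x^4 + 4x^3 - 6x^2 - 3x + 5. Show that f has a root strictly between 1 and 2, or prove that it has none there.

No.

f(1) = -1 and f(2) = -9, both negative, so a sign-change argument is unavailable; we show f keeps this sign on the whole interval.
Shift to the endpoint 1: with x = 1 + u (0 < u < 1), one computes f(1 + u) = -u^4 - 7u - 1.
All 3 nonzero coefficients of this polynomial in u are negative; hence for u > 0 the value is a sum of negative terms (the constant -1 among them).
Therefore f(x) < 0 throughout (1, 2), and f has no zero there.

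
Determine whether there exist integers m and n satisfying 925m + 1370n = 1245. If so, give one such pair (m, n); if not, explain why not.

m = 185, n = -124

Since gcd(925, 1370) = 5 and 1245 = 5·249, Bézout's identity guarantees a solution.
Dividing through by 5 reduces the equation to 185m + 274n = 249.
Dividing repeatedly: 274 = 1·185 + 89, 185 = 2·89 + 7, 89 = 12·7 + 5, 7 = 1·5 + 2, 5 = 2·2 + 1, 2 = 2·1 + 0.
Working back up the chain: 1 = 5 − 2·2 = 5 − 2·(7 − 1·5) = −2·7 + 3·5 = −2·7 + 3·(89 − 12·7) = 3·89 − 38·7 = 3·89 − 38·(185 − 2·89) = −38·185 + 79·89 = −38·185 + 79·(274 − 1·185) = 79·274 − 117·185. So 185·(-117) + 274·79 = 1.
Times 249: 185·(-29133) + 274·19671 = 249, so (-29133, 19671) solves it.
Adding 107·274 to m and subtracting 107·185 from n gives the tidier solution (185, -124).
Check: 925·185 + 1370·(-124) = 171125 − 169880 = 1245. ✓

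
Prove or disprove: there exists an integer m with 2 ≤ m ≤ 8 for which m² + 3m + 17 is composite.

m = 5

At m = 5: 5² + 3·5 + 17 = 57 = 3·19, which is composite.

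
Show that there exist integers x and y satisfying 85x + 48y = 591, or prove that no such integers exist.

Since gcd(85, 48) = 1, every integer is an integer combination of 85 and 48.
Run the Euclidean algorithm on 85 and 48: 85 = 1·48 + 37, 48 = 1·37 + 11, 37 = 3·11 + 4, 11 = 2·4 + 3, 4 = 1·3 + 1, 3 = 3·1 + 0.
Back-substituting, 1 = 4 − 1·3 = 4 − (11 − 2·4) = −11 + 3·4 = −11 + 3·(37 − 3·11) = 3·37 − 10·11 = 3·37 − 10·(48 − 1·37) = −10·48 + 13·37 = −10·48 + 13·(85 − 1·48) = 13·85 − 23·48; that is, 85·13 + 48·(-23) = 1.
Times 591: 85·7683 + 48·(-13593) = 591, so (7683, -13593) solves it.
Shifting by a multiple of (48, −85) keeps it a solution: x = 7683 − 160·48 = 3, y = -13593 + 160·85 = 7.
Check: 85·3 + 48·7 = 255 + 336 = 591. ✓

x = 3, y = 7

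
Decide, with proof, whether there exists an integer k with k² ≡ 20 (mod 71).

k = 37

k = 37 works: 37² = 1369, and 1369 − 20 = 1349 = 19·71.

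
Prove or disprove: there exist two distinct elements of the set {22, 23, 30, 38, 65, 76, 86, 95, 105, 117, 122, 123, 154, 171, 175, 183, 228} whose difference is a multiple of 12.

The pair (22, 154) works.

Both 22 and 154 leave remainder 10 on division by 12; their difference 132 = 11·12 is a multiple of 12.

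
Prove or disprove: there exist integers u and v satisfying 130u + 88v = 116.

gcd(130, 88) = 2, and 2 divides 116, so integer solutions exist.
Dividing through by 2 reduces the equation to 65u + 44v = 58.
Euclidean algorithm: 65 = 1·44 + 21, 44 = 2·21 + 2, 21 = 10·2 + 1, 2 = 2·1 + 0.
Working back up the chain: 1 = 21 − 10·2 = 21 − 10·(44 − 2·21) = −10·44 + 21·21 = −10·44 + 21·(65 − 1·44) = 21·65 − 31·44. So 65·21 + 44·(-31) = 1.
Multiplying through by 58: u = 21·58 = 1218, v = (-31)·58 = -1798 is a solution.
Shifting by a multiple of (44, −65) keeps it a solution: u = 1218 − 27·44 = 30, v = -1798 + 27·65 = -43.
Indeed 130·30 + 88·(-43) = 3900 − 3784 = 116.

u = 30, v = -43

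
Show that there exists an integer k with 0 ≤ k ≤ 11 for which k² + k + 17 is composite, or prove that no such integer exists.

No, no such integer k in that range exists.

The values for k = 0, 1, …, 11 are 17, 19, 23, 29, 37, 47, 59, 73, 89, 107, 127, 149, and each of these is prime.
So no value in the range makes the expression composite.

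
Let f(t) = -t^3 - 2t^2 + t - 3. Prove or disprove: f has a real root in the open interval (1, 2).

No such root exists.

f(1) = -5 and f(2) = -17, both negative, so a sign-change argument is unavailable; we show f keeps this sign on the whole interval.
Shift to the endpoint 1: with t = 1 + u (0 < u < 1), one computes f(1 + u) = -u^3 - 5u^2 - 6u - 5.
The nonzero coefficients here are all negative, so for u > 0 every term is negative (or zero), and the constant term -5 is strictly negative.
So f is strictly negative on (1, 2); no root exists in the interval.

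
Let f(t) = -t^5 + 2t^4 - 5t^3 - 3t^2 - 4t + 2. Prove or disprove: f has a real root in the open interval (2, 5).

The endpoint values f(2) = -58 and f(5) = -2593 are both negative. Claim: f(t) < 0 for every t in (2, 5).
Shift to the endpoint 2: with t = 2 + u (0 < u < 3), one computes f(2 + u) = -u^5 - 8u^4 - 29u^3 - 65u^2 - 92u - 58.
All 6 nonzero coefficients of this polynomial in u are negative; hence for u > 0 the value is a sum of negative terms (the constant -58 among them).
So f is strictly negative on (2, 5); no root exists in the interval.

f has no root in that interval.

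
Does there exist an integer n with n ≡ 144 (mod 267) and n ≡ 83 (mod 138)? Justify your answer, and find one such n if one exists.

There is no such integer.

gcd(267, 138) = 3. If n ≡ 144 (mod 267) and n ≡ 83 (mod 138), then n ≡ 144 (mod 3) and n ≡ 83 (mod 3).
But 144 mod 3 = 0 while 83 mod 3 = 2, a contradiction.
Therefore no such n exists.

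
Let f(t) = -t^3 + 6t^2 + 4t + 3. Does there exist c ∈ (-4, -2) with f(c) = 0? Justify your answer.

No such root exists.

The endpoint values f(-4) = 147 and f(-2) = 27 are both positive. Claim: f(t) > 0 for every t in (-4, -2).
Shift to the endpoint -2: with t = -2 − u (0 < u < 2), one computes f(-2 − u) = u^3 + 12u^2 + 32u + 27.
All 4 nonzero coefficients of this polynomial in u are positive; hence for u > 0 the value is a sum of positive terms (the constant 27 among them).
So f is strictly positive on (-4, -2); no root exists in the interval.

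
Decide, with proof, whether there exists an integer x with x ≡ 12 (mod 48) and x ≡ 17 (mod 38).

gcd(48, 38) = 2. If x ≡ 12 (mod 48) and x ≡ 17 (mod 38), then x ≡ 12 (mod 2) and x ≡ 17 (mod 2).
These are incompatible: 12 − 17 = -5 is not divisible by 2.
So no integer satisfies both congruences.

No such integer exists.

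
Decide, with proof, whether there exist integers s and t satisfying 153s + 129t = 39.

Every value of 153s + 129t is a multiple of gcd(153, 129) = 3; since 3 ∣ 39, solutions exist.
Dividing through by 3 reduces the equation to 51s + 43t = 13.
Dividing repeatedly: 51 = 1·43 + 8, 43 = 5·8 + 3, 8 = 2·3 + 2, 3 = 1·2 + 1, 2 = 2·1 + 0.
Unwinding: 1 = 3 − 1·2 = 3 − (8 − 2·3) = −8 + 3·3 = −8 + 3·(43 − 5·8) = 3·43 − 16·8 = 3·43 − 16·(51 − 1·43) = −16·51 + 19·43, i.e. 51·(-16) + 43·19 = 1.
Times 13: 51·(-208) + 43·247 = 13, so (-208, 247) solves it.
Adding 5·43 to s and subtracting 5·51 from t gives the tidier solution (7, -8).
Check: 153·7 + 129·(-8) = 1071 − 1032 = 39. ✓

s = 7, t = -8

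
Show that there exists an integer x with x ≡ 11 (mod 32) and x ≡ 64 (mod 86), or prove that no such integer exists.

Reduce both congruences modulo 2, which divides 32 and 86: they say x ≡ 11 (mod 2) and x ≡ 64 (mod 2).
However 11 ≡ 1 and 64 ≡ 0 (mod 2), and 1 ≠ 0.
Therefore no such x exists.

No, no such integer exists.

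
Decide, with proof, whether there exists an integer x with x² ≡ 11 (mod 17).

Computing x² mod 17 for x = 0, 1, …, 8 (enough, by the symmetry x ↦ 17 − x) gives 0, 1, 4, 9, 16, 8, 2, 15, 13.
The set of squares mod 17 is therefore {0, 1, 2, 4, 8, 9, 13, 15, 16}, which does not contain 11.
Therefore x² ≡ 11 (mod 17) has no solution.

No such integer exists.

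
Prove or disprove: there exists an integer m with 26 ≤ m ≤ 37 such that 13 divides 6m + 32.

At m = 26, 6·26 + 32 = 188 ≡ 6 (mod 13), and each step in m adds 6, giving residues 6, 12, 5, 11, 4, 10, 3, 9, 2, 8, 1, 7 for m = 26, 27, …, 37.
The residue 0 does not occur, so no m in [26, 37] makes 6m + 32 a multiple of 13.

No such integer m in that range exists.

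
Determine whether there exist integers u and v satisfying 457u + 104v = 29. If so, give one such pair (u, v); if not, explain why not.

Since gcd(457, 104) = 1, every integer is an integer combination of 457 and 104.
Euclidean algorithm: 457 = 4·104 + 41, 104 = 2·41 + 22, 41 = 1·22 + 19, 22 = 1·19 + 3, 19 = 6·3 + 1, 3 = 3·1 + 0.
Unwinding: 1 = 19 − 6·3 = 19 − 6·(22 − 1·19) = −6·22 + 7·19 = −6·22 + 7·(41 − 1·22) = 7·41 − 13·22 = 7·41 − 13·(104 − 2·41) = −13·104 + 33·41 = −13·104 + 33·(457 − 4·104) = 33·457 − 145·104, i.e. 457·33 + 104·(-145) = 1.
Scaling by 29 gives the particular solution (u, v) = (957, -4205).
The general solution is u = 957 + 104k, v = -4205 − 457k; taking k = -9 gives the smaller pair u = 21, v = -92.
Indeed 457·21 + 104·(-92) = 9597 − 9568 = 29.

u = 21, v = -92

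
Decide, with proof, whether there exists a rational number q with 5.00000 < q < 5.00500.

Scale by 201: the interval becomes (1005.00000, 1006.00500), which contains the integer 1006.
Hence 1006/201 is a rational number with 5.00000 < 1006/201 < 5.00500.

q = 1006/201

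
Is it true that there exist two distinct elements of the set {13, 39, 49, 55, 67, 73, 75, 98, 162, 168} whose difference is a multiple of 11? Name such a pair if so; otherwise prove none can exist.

No, no such pair exists.

Two integers differ by a multiple of 11 exactly when they have the same residue mod 11. The residues are 13↦2, 39↦6, 49↦5, 55↦0, 67↦1, 73↦7, 75↦9, 98↦10, 162↦8, 168↦3.
These 10 residues are pairwise different, hence no difference of two elements is divisible by 11.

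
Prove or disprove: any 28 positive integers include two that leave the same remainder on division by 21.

True.

Each integer lies in one of the 21 residue classes modulo 21.
Since 28 > 21, two of the 28 integers must share a residue class by the pigeonhole principle; call them a and b.
So a and b have equal remainders mod 21, which is exactly what was to be shown.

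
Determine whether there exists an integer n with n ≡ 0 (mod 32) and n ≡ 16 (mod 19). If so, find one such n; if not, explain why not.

n = 320

gcd(32, 19) = 1, so the Chinese Remainder Theorem guarantees exactly one residue class mod 608 satisfying both.
Write n = 0 + 32t and require 0 + 32t ≡ 16 (mod 19), i.e. 32t ≡ 16 (mod 19).
32 ≡ 13 (mod 19), so this reads 13t ≡ 16 (mod 19). Note 13·3 = 39 ≡ 1 (mod 19) (as 39 − 1 = 2·19), so 13⁻¹ ≡ 3.
Therefore t ≡ 3·16 = 48 ≡ 10 (mod 19).
With t = 10: n = 0 + 32·10 = 320.
Check: 320 mod 32 = 0, 320 mod 19 = 16. ✓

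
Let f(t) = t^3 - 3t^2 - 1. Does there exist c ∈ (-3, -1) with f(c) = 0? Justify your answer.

The endpoint values f(-3) = -55 and f(-1) = -5 are both negative. Claim: f(t) < 0 for every t in (-3, -1).
Substitute t = -1 − u, where 0 < u < 2 on the interval. Expanding, f(-1 − u) = -u^3 - 6u^2 - 9u - 5.
The nonzero coefficients here are all negative, so for u > 0 every term is negative (or zero), and the constant term -5 is strictly negative.
So f is strictly negative on (-3, -1); no root exists in the interval.

No such root exists.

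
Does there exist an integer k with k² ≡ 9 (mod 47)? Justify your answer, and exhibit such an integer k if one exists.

Take k = 44. Then 44² = 1936 = 41·47 + 9, so 44² ≡ 9 (mod 47).

k = 44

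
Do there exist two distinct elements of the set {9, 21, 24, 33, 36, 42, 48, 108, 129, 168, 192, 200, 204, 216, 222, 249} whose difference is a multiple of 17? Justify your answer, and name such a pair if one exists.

Residues mod 17: 9↦9, 21↦4, 24↦7, 33↦16, 36↦2, 42↦8, 48↦14, 108↦6, 129↦10, 168↦15, 192↦5, 200↦13, 204↦0, 216↦12, 222↦1, 249↦11.
No residue repeats among the 16 elements, so no pair has difference ≡ 0 (mod 17).

No, no such pair exists.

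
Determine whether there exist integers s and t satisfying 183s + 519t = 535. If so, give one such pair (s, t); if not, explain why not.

There are no such integers.

gcd(183, 519) = 3, so every integer of the form 183s + 519t is a multiple of 3.
But 535 = 3·178 + 1, so 3 ∤ 535.
Therefore 183s + 519t = 535 has no solution in integers.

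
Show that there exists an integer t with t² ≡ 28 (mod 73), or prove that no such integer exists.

No, no such integer exists.

Apply Euler's criterion with the prime 73: 28 is a quadratic residue iff 28^36 ≡ 1 (mod 73), and a non-residue iff it is ≡ −1.
Squaring successively (mod 73): 28^2 = 784 ≡ 54; 28^4 ≡ 54² = 2916 ≡ 69; 28^8 ≡ 69² = 4761 ≡ 16; 28^16 ≡ 16² = 256 ≡ 37; 28^32 ≡ 37² = 1369 ≡ 55.
Since 36 = 32 + 4, 28^36 ≡ 55 · 69; multiplying out mod 73: 55·69 = 3795 ≡ 72. Thus 28^36 ≡ 72 ≡ −1 (mod 73).
By Euler's criterion 28 is a quadratic non-residue mod 73: no t satisfies t² ≡ 28 (mod 73).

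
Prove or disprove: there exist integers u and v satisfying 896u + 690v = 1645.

Any value of 896u + 690v is a multiple of gcd(896, 690) = 2.
However 1645 leaves remainder 1 on division by 2.
Hence no integers u, v satisfy the equation.

There are no such integers.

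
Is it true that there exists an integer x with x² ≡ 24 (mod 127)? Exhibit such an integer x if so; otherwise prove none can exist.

No such integer exists.

127 is prime, so by Euler's criterion 24 is a square mod 127 iff 24^((127−1)/2) = 24^63 ≡ 1 (mod 127).
Repeated squaring mod 127: 24^2 = 576 ≡ 68; 24^4 ≡ 68² = 4624 ≡ 52; 24^8 ≡ 52² = 2704 ≡ 37; 24^16 ≡ 37² = 1369 ≡ 99; 24^32 ≡ 99² = 9801 ≡ 22.
Since 63 = 32 + 16 + 8 + 4 + 2 + 1, 24^63 ≡ 22 · 99 · 37 · 52 · 68 · 24; multiplying out mod 127: 22·99 = 2178 ≡ 19, then 19·37 = 703 ≡ 68, then 68·52 = 3536 ≡ 107, then 107·68 = 7276 ≡ 37, then 37·24 = 888 ≡ 126. Thus 24^63 ≡ 126 ≡ −1 (mod 127).
The value −1 means 24 is a non-residue modulo 127, so x² ≡ 24 (mod 127) is impossible.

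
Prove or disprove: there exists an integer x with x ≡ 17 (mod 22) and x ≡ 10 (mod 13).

gcd(22, 13) = 1, so the Chinese Remainder Theorem guarantees exactly one residue class mod 286 satisfying both.
Any solution of the first congruence is x = 17 + 22t; substituting into the second, 22t ≡ 10 − 17 ≡ 6 (mod 13).
22 ≡ 9 (mod 13), so this reads 9t ≡ 6 (mod 13). Note 9·3 = 27 ≡ 1 (mod 13) (as 27 − 1 = 2·13), so 9⁻¹ ≡ 3.
Therefore t ≡ 3·6 = 18 ≡ 5 (mod 13).
Taking t = 5 gives x = 17 + 22·5 = 127.
Check: 127 mod 22 = 17, 127 mod 13 = 10. ✓

x = 127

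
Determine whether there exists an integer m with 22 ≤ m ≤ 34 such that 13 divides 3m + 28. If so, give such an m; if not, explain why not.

For m = 22, 23, …, 33 the values 94, 97, 100, 103, 106, 109, 112, 115, 118, 121, 124, 127 are not multiples of 13. Try m = 34: 3·34 + 28 = 130 = 10·13, which is divisible by 13.

m = 34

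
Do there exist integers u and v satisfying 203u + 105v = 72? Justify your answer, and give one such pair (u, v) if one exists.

gcd(203, 105) = 7, so every integer of the form 203u + 105v is a multiple of 7.
But 72 is not a multiple of 7 (it leaves remainder 2).
So the equation is unsolvable over ℤ.

No such integers exist.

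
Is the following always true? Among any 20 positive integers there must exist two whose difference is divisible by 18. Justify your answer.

Yes, this is always true.

Each integer lies in one of the 18 residue classes modulo 18.
Placing 20 integers into 18 classes, some class receives at least two — say a and b.
Equal remainders mean a − b ≡ 0 (mod 18), so 18 divides their difference.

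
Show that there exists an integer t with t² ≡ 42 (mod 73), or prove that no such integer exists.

No such integer exists.

73 is prime, so by Euler's criterion 42 is a square mod 73 iff 42^((73−1)/2) = 42^36 ≡ 1 (mod 73).
Squaring successively (mod 73): 42^2 = 1764 ≡ 12; 42^4 ≡ 12² = 144 ≡ 71; 42^8 ≡ 71² = 5041 ≡ 4; 42^16 ≡ 4² = 16 ≡ 16; 42^32 ≡ 16² = 256 ≡ 37.
Since 36 = 32 + 4, 42^36 ≡ 37 · 71; multiplying out mod 73: 37·71 = 2627 ≡ 72. Thus 42^36 ≡ 72 ≡ −1 (mod 73).
By Euler's criterion 42 is a quadratic non-residue mod 73: no t satisfies t² ≡ 42 (mod 73).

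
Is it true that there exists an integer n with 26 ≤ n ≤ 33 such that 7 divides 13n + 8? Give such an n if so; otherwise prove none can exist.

For n = 26, 27, 28 the values 346, 359, 372 are not multiples of 7. n = 29 works, since 13·29 + 8 = 385 = 55·7.

n = 29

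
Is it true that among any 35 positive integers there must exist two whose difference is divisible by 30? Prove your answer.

True.

Each integer lies in one of the 30 residue classes modulo 30.
Since 35 > 30, two of the 35 integers must share a residue class by the pigeonhole principle; call them a and b.
Equal remainders mean a − b ≡ 0 (mod 30), so 30 divides their difference.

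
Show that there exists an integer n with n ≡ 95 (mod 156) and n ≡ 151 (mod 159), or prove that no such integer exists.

No, no such integer exists.

gcd(156, 159) = 3. If n ≡ 95 (mod 156) and n ≡ 151 (mod 159), then n ≡ 95 (mod 3) and n ≡ 151 (mod 3).
These are incompatible: 95 − 151 = -56 is not divisible by 3.
Therefore no such n exists.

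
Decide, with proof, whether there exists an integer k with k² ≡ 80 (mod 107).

No such integer exists.

Apply Euler's criterion with the prime 107: 80 is a quadratic residue iff 80^53 ≡ 1 (mod 107), and a non-residue iff it is ≡ −1.
Repeated squaring mod 107: 80^2 = 6400 ≡ 87; 80^4 ≡ 87² = 7569 ≡ 79; 80^8 ≡ 79² = 6241 ≡ 35; 80^16 ≡ 35² = 1225 ≡ 48; 80^32 ≡ 48² = 2304 ≡ 57.
Since 53 = 32 + 16 + 4 + 1, 80^53 ≡ 57 · 48 · 79 · 80; multiplying out mod 107: 57·48 = 2736 ≡ 61, then 61·79 = 4819 ≡ 4, then 4·80 = 320 ≡ 106. Thus 80^53 ≡ 106 ≡ −1 (mod 107).
By Euler's criterion 80 is a quadratic non-residue mod 107: no k satisfies k² ≡ 80 (mod 107).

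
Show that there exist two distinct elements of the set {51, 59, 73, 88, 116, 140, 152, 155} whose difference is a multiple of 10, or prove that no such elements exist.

Residues mod 10: 51↦1, 59↦9, 73↦3, 88↦8, 116↦6, 140↦0, 152↦2, 155↦5.
These 8 residues are pairwise different, hence no difference of two elements is divisible by 10.

There is no such pair.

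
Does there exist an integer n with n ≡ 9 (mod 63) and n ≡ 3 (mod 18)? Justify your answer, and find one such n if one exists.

gcd(63, 18) = 9. If n ≡ 9 (mod 63) and n ≡ 3 (mod 18), then n ≡ 9 (mod 9) and n ≡ 3 (mod 9).
However 9 ≡ 0 and 3 ≡ 3 (mod 9), and 0 ≠ 3.
So no integer satisfies both congruences.

There is no such integer.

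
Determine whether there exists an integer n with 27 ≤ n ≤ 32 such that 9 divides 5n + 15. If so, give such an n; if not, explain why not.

The values of 5n + 15 for n = 27, 28, …, 32 are 150, 155, 160, 165, 170, 175; reduced mod 9 these are 6, 2, 7, 3, 8, 4.
None is 0, so 9 never divides 5n + 15 on this range.

No such integer n in that range exists.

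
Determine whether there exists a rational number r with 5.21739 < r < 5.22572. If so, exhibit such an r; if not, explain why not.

r = 47/9

Scale by 9: the interval becomes (46.95651, 47.03148), which contains the integer 47.
So r = 47/9 works: it is a ratio of integers, and dividing 9·5.21739 < 47 < 9·5.22572 through by 9 gives 5.21739 < 47/9 < 5.22572.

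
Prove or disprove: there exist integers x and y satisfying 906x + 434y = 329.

Both 906 and 434 are divisible by gcd(906, 434) = 2, hence so is any combination 906x + 434y.
But 329 is not a multiple of 2 (it leaves remainder 1).
Hence no integers x, y satisfy the equation.

No, no such integers exist.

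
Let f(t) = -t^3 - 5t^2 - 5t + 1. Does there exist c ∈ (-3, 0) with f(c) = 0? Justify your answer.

f(-3) = -2 and f(0) = 1, which have opposite signs.
f is continuous everywhere (it is a polynomial), in particular on [-3, 0].
The Intermediate Value Theorem then guarantees some c ∈ (-3, 0) with f(c) = 0.

Yes, f has a root in the interval.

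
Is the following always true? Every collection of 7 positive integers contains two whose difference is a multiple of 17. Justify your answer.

No; for instance {27, 28, 29, 30, 31, 32, 33} is a counterexample.

Try 7 consecutive integers, 27, 28, …, 33. Their remainders mod 17 are 10, 11, 12, 13, 14, 15, 16 — pairwise different, as any 7 ≤ 17 consecutive integers have distinct residues.
The differences between them range over 1, …, 6, none of which is divisible by 17.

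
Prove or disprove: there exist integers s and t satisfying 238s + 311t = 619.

Since gcd(238, 311) = 1, every integer is an integer combination of 238 and 311.
Run the Euclidean algorithm on 311 and 238: 311 = 1·238 + 73, 238 = 3·73 + 19, 73 = 3·19 + 16, 19 = 1·16 + 3, 16 = 5·3 + 1, 3 = 3·1 + 0.
Back-substituting, 1 = 16 − 5·3 = 16 − 5·(19 − 1·16) = −5·19 + 6·16 = −5·19 + 6·(73 − 3·19) = 6·73 − 23·19 = 6·73 − 23·(238 − 3·73) = −23·238 + 75·73 = −23·238 + 75·(311 − 1·238) = 75·311 − 98·238; that is, 238·(-98) + 311·75 = 1.
Multiplying through by 619: s = (-98)·619 = -60662, t = 75·619 = 46425 is a solution.
Adding 196·311 to s and subtracting 196·238 from t gives the tidier solution (294, -223).
Check: 238·294 + 311·(-223) = 69972 − 69353 = 619. ✓

s = 294, t = -223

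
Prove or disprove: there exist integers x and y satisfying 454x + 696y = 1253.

No such integers exist.

gcd(454, 696) = 2, so every integer of the form 454x + 696y is a multiple of 2.
However 1253 leaves remainder 1 on division by 2.
Therefore 454x + 696y = 1253 has no solution in integers.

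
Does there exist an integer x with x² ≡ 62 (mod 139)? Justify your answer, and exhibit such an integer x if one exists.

No such integer exists.

Apply Euler's criterion with the prime 139: 62 is a quadratic residue iff 62^69 ≡ 1 (mod 139), and a non-residue iff it is ≡ −1.
Repeated squaring mod 139: 62^2 = 3844 ≡ 91; 62^4 ≡ 91² = 8281 ≡ 80; 62^8 ≡ 80² = 6400 ≡ 6; 62^16 ≡ 6² = 36 ≡ 36; 62^32 ≡ 36² = 1296 ≡ 45; 62^64 ≡ 45² = 2025 ≡ 79.
Since 69 = 64 + 4 + 1, 62^69 ≡ 79 · 80 · 62; multiplying out mod 139: 79·80 = 6320 ≡ 65, then 65·62 = 4030 ≡ 138. Thus 62^69 ≡ 138 ≡ −1 (mod 139).
By Euler's criterion 62 is a quadratic non-residue mod 139: no x satisfies x² ≡ 62 (mod 139).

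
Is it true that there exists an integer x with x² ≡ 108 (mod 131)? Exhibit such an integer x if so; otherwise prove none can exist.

Take x = 97. Then 97² = 9409 = 71·131 + 108, so 97² ≡ 108 (mod 131).

x = 97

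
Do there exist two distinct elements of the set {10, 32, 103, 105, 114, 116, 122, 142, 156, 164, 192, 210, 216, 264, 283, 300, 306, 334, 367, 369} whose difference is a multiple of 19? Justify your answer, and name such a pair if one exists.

10 and 105 are such a pair.

10 mod 19 = 10 and 105 mod 19 = 10, so 105 − 10 = 95 = 5·19.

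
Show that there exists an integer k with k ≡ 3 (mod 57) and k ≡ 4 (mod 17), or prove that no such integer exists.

The moduli 57 and 17 are coprime, so by the Chinese Remainder Theorem a unique solution modulo 969 exists.
Write k = 3 + 57t and require 3 + 57t ≡ 4 (mod 17), i.e. 57t ≡ 1 (mod 17).
57 ≡ 6 (mod 17), so this reads 6t ≡ 1 (mod 17). Note 6·3 = 18 ≡ 1 (mod 17) (as 18 − 1 = 1·17), so 6⁻¹ ≡ 3.
Therefore t ≡ 3·1 = 3 (mod 17).
Taking t = 3 gives k = 3 + 57·3 = 174.
Verify: 174 = 3·57 + 3 and 174 = 10·17 + 4. ✓

k = 174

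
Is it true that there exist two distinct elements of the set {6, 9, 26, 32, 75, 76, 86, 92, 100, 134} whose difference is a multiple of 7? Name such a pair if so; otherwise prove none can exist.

Reduce each element mod 7: 6↦6, 9↦2, 26↦5, 32↦4, 75↦5, 76↦6, 86↦2, 92↦1, 100↦2, 134↦1. The residue 6 repeats (at 6 and 76), and 76 − 6 = 70 = 10·7.

The pair (6, 76) works.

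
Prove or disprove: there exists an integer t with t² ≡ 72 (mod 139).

Apply Euler's criterion with the prime 139: 72 is a quadratic residue iff 72^69 ≡ 1 (mod 139), and a non-residue iff it is ≡ −1.
Squaring successively (mod 139): 72^2 = 5184 ≡ 41; 72^4 ≡ 41² = 1681 ≡ 13; 72^8 ≡ 13² = 169 ≡ 30; 72^16 ≡ 30² = 900 ≡ 66; 72^32 ≡ 66² = 4356 ≡ 47; 72^64 ≡ 47² = 2209 ≡ 124.
Since 69 = 64 + 4 + 1, 72^69 ≡ 124 · 13 · 72; multiplying out mod 139: 124·13 = 1612 ≡ 83, then 83·72 = 5976 ≡ 138. Thus 72^69 ≡ 138 ≡ −1 (mod 139).
By Euler's criterion 72 is a quadratic non-residue mod 139: no t satisfies t² ≡ 72 (mod 139).

No, no such integer exists.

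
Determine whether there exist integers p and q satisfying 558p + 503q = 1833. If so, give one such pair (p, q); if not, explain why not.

p = 390, q = -429

Since gcd(558, 503) = 1, every integer is an integer combination of 558 and 503.
Run the Euclidean algorithm on 558 and 503: 558 = 1·503 + 55, 503 = 9·55 + 8, 55 = 6·8 + 7, 8 = 1·7 + 1, 7 = 7·1 + 0.
Back-substituting, 1 = 8 − 1·7 = 8 − (55 − 6·8) = −55 + 7·8 = −55 + 7·(503 − 9·55) = 7·503 − 64·55 = 7·503 − 64·(558 − 1·503) = −64·558 + 71·503; that is, 558·(-64) + 503·71 = 1.
Scaling by 1833 gives the particular solution (p, q) = (-117312, 130143).
The general solution is p = -117312 + 503k, q = 130143 − 558k; taking k = 234 gives the smaller pair p = 390, q = -429.
Check: 558·390 + 503·(-429) = 217620 − 215787 = 1833. ✓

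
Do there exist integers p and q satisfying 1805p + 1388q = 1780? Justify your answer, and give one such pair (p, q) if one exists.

p = 1116, q = -1450

Since gcd(1805, 1388) = 1, every integer is an integer combination of 1805 and 1388.
Euclidean algorithm: 1805 = 1·1388 + 417, 1388 = 3·417 + 137, 417 = 3·137 + 6, 137 = 22·6 + 5, 6 = 1·5 + 1, 5 = 5·1 + 0.
Back-substituting, 1 = 6 − 1·5 = 6 − (137 − 22·6) = −137 + 23·6 = −137 + 23·(417 − 3·137) = 23·417 − 70·137 = 23·417 − 70·(1388 − 3·417) = −70·1388 + 233·417 = −70·1388 + 233·(1805 − 1·1388) = 233·1805 − 303·1388; that is, 1805·233 + 1388·(-303) = 1.
Multiplying through by 1780: p = 233·1780 = 414740, q = (-303)·1780 = -539340 is a solution.
Subtracting 298·1388 from p and adding 298·1805 to q gives the tidier solution (1116, -1450).
Indeed 1805·1116 + 1388·(-1450) = 2014380 − 2012600 = 1780.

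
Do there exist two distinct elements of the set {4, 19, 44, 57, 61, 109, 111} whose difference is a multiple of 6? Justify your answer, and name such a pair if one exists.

Yes: 19 and 61.

19 mod 6 = 1 and 61 mod 6 = 1, so 61 − 19 = 42 = 7·6.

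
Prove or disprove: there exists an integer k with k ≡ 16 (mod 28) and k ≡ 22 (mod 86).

gcd(28, 86) = 2. A simultaneous solution exists iff 16 ≡ 22 (mod 2); here 16 mod 2 = 0 = 22 mod 2, so it does.
Write k = 16 + 28t. Then 28t ≡ 22 − 16 ≡ 6 (mod 86); dividing through by 2 gives 14t ≡ 3 (mod 43).
To invert 14 modulo 43: 43 = 3·14 + 1, 14 = 14·1 + 0, and unwinding, 1 = 43 − 3·14. Thus 14⁻¹ ≡ -3 ≡ 40 (mod 43).
Multiplying by 40: t ≡ 40·3 = 120 ≡ 34 (mod 43).
Then k = 16 + 28·34 = 968.
Indeed 968 ≡ 16 (mod 28) and 968 ≡ 22 (mod 86).

k = 968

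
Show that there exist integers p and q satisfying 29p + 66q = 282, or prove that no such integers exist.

p = 12, q = -1

29 and 66 are coprime, so 29p + 66q ranges over all of ℤ.
Run the Euclidean algorithm on 66 and 29: 66 = 2·29 + 8, 29 = 3·8 + 5, 8 = 1·5 + 3, 5 = 1·3 + 2, 3 = 1·2 + 1, 2 = 2·1 + 0.
Working back up the chain: 1 = 3 − 1·2 = 3 − (5 − 1·3) = −5 + 2·3 = −5 + 2·(8 − 1·5) = 2·8 − 3·5 = 2·8 − 3·(29 − 3·8) = −3·29 + 11·8 = −3·29 + 11·(66 − 2·29) = 11·66 − 25·29. So 29·(-25) + 66·11 = 1.
Multiplying through by 282: p = (-25)·282 = -7050, q = 11·282 = 3102 is a solution.
Shifting by a multiple of (66, −29) keeps it a solution: p = -7050 + 107·66 = 12, q = 3102 − 107·29 = -1.
Indeed 29·12 + 66·(-1) = 348 − 66 = 282.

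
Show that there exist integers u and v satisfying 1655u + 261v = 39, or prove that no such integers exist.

u = 150, v = -951

Since gcd(1655, 261) = 1, every integer is an integer combination of 1655 and 261.
Run the Euclidean algorithm on 1655 and 261: 1655 = 6·261 + 89, 261 = 2·89 + 83, 89 = 1·83 + 6, 83 = 13·6 + 5, 6 = 1·5 + 1, 5 = 5·1 + 0.
Unwinding: 1 = 6 − 1·5 = 6 − (83 − 13·6) = −83 + 14·6 = −83 + 14·(89 − 1·83) = 14·89 − 15·83 = 14·89 − 15·(261 − 2·89) = −15·261 + 44·89 = −15·261 + 44·(1655 − 6·261) = 44·1655 − 279·261, i.e. 1655·44 + 261·(-279) = 1.
Multiplying through by 39: u = 44·39 = 1716, v = (-279)·39 = -10881 is a solution.
The general solution is u = 1716 + 261k, v = -10881 − 1655k; taking k = -6 gives the smaller pair u = 150, v = -951.
Check: 1655·150 + 261·(-951) = 248250 − 248211 = 39. ✓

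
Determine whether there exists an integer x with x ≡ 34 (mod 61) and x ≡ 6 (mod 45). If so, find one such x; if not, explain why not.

x = 1986

gcd(61, 45) = 1, so the Chinese Remainder Theorem guarantees exactly one residue class mod 2745 satisfying both.
Write x = 34 + 61t and require 34 + 61t ≡ 6 (mod 45), i.e. 61t ≡ 17 (mod 45).
61 ≡ 16 (mod 45), so this reads 16t ≡ 17 (mod 45). Invert 16 mod 45 by the Euclidean algorithm: 45 = 2·16 + 13, 16 = 1·13 + 3, 13 = 4·3 + 1, 3 = 3·1 + 0; back-substituting, 1 = 13 − 4·3 = 13 − 4·(16 − 1·13) = −4·16 + 5·13 = −4·16 + 5·(45 − 2·16) = 5·45 − 14·16. Hence 16·(-14) ≡ 1, so 16⁻¹ ≡ -14 ≡ 31 (mod 45).
Multiplying by 31: t ≡ 31·17 = 527 ≡ 32 (mod 45).
With t = 32: x = 34 + 61·32 = 1986.
Verify: 1986 = 32·61 + 34 and 1986 = 44·45 + 6. ✓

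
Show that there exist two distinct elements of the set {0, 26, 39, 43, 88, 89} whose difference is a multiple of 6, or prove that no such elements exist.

No such pair exists.

Reduce each element modulo 6: 0↦0, 26↦2, 39↦3, 43↦1, 88↦4, 89↦5.
No residue repeats among the 6 elements, so no pair has difference ≡ 0 (mod 6).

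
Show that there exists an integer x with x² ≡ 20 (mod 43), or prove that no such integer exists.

No, no such integer exists.

Apply Euler's criterion with the prime 43: 20 is a quadratic residue iff 20^21 ≡ 1 (mod 43), and a non-residue iff it is ≡ −1.
Repeated squaring mod 43: 20^2 = 400 ≡ 13; 20^4 ≡ 13² = 169 ≡ 40; 20^8 ≡ 40² = 1600 ≡ 9; 20^16 ≡ 9² = 81 ≡ 38.
Since 21 = 16 + 4 + 1, 20^21 ≡ 38 · 40 · 20; multiplying out mod 43: 38·40 = 1520 ≡ 15, then 15·20 = 300 ≡ 42. Thus 20^21 ≡ 42 ≡ −1 (mod 43).
The value −1 means 20 is a non-residue modulo 43, so x² ≡ 20 (mod 43) is impossible.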